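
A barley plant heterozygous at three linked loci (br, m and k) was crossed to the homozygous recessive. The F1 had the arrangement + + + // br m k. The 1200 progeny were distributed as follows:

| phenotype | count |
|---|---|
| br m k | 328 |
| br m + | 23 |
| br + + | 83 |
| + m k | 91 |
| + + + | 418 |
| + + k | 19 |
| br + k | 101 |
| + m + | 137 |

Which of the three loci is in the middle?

k

The two rarest classes, + + k and br m +, are the double crossovers. Comparing them with the parentals, only the k allele has switched, so k is the middle locus and the order is br – k – m.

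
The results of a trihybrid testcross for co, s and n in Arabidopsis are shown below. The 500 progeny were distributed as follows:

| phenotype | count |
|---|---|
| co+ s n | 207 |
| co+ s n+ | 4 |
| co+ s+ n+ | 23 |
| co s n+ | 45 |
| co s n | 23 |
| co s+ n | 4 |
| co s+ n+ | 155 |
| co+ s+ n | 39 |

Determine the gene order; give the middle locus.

n

The two most frequent reciprocal classes, co s+ n+ and co+ s n, are the parental types, so the F1 was co s+ n+ / co+ s n.
The two rarest classes, co s+ n and co+ s n+, are the double crossovers. Comparing them with the parentals, only the n allele has switched, so n is the middle locus and the order is s – n – co.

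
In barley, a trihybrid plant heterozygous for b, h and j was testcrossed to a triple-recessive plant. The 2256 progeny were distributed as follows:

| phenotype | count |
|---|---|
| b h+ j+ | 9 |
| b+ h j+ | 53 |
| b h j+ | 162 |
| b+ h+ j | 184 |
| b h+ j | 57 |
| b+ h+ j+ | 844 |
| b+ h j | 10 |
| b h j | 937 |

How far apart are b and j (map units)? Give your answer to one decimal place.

The two most frequent reciprocal classes, b+ h+ j+ and b h j, are the parental types, so the F1 was b+ h+ j+ / b h j.
The two rarest classes, b h+ j+ and b+ h j, are the double crossovers. Comparing them with the parentals, only the b allele has switched, so b is the middle locus and the order is j – b – h.
Crossovers in the j–b interval produce the single-crossover classes b+ h+ j and b h j+ (184 + 162 = 346) plus the double crossovers (19).
RF(j–b) = (346 + 19) / 2256 = 365/2256 = 0.1618 → 16.2 map units.

16.2 map units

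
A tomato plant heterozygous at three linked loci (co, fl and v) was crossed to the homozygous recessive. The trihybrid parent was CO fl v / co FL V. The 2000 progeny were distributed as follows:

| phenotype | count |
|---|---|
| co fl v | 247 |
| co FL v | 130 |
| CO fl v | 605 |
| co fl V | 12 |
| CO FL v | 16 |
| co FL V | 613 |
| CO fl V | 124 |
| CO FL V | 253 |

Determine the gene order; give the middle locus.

fl

The two rarest classes, CO FL v and co fl V, are the double crossovers. Comparing them with the parentals, only the fl allele has switched, so fl is the middle locus and the order is co – fl – v.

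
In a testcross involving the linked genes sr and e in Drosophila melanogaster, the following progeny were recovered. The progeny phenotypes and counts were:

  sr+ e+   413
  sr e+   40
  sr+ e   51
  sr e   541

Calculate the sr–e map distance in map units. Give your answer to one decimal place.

8.7 map units

The two most frequent classes, sr+ e+ (413) and sr e (541), are the parental types, so the F1 was sr+ e+ / sr e.
The recombinant classes are sr+ e and sr e+: 51 + 40 = 91.
Recombination frequency = 91/1045 = 0.0871 ≈ 8.7%, i.e. 8.7 map units.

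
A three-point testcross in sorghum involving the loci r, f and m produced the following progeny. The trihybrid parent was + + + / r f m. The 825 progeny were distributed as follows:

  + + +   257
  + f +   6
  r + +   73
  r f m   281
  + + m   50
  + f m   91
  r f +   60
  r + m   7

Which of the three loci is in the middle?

The two rarest classes, + f + and r + m, are the double crossovers. Comparing them with the parentals, only the f allele has switched, so f is the middle locus and the order is r – f – m.

f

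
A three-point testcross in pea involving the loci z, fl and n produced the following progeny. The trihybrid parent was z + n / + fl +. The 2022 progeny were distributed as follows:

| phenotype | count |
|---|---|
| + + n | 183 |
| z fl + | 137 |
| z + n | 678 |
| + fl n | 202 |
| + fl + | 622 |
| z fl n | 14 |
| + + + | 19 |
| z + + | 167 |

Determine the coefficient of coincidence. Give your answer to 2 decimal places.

0.47

The two rarest classes, z fl n and + + +, are the double crossovers. Comparing them with the parentals, only the fl allele has switched, so fl is the middle locus and the order is n – fl – z.
n–fl: (369 + 33)/2022 = 0.1988; fl–z: (320 + 33)/2022 = 0.1746.
Expected DCO frequency = 0.1988 × 0.1746 ≈ 0.03471; observed = 33/2022 ≈ 0.01632.
Coefficient of coincidence = 0.01632/0.03471 ≈ 0.47.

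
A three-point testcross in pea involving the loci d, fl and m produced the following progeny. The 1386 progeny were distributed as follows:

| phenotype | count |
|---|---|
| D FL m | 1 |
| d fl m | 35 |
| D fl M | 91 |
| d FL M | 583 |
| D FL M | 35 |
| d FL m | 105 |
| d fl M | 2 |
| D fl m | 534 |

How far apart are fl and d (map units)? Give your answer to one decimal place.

The two most frequent reciprocal classes, d FL M and D fl m, are the parental types, so the F1 was d FL M / D fl m.
The two rarest classes, d fl M and D FL m, are the double crossovers. Comparing them with the parentals, only the fl allele has switched, so fl is the middle locus and the order is d – fl – m.
Crossovers in the d–fl interval produce the single-crossover classes D FL M and d fl m (35 + 35 = 70) plus the double crossovers (3).
RF(d–fl) = (70 + 3) / 1386 = 73/1386 = 0.0527 → 5.3 map units.

5.3 map units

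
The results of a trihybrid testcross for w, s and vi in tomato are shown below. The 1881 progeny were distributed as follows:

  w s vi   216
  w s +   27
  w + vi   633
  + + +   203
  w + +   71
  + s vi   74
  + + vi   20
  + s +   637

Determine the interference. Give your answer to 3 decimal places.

The two most frequent reciprocal classes, w + vi and + s +, are the parental types, so the F1 was w + vi / + s +.
The two rarest classes, + + vi and w s +, are the double crossovers. Comparing them with the parentals, only the w allele has switched, so w is the middle locus and the order is vi – w – s.
vi–w: (145 + 47)/1881 = 0.1021; w–s: (419 + 47)/1881 = 0.2477.
Expected DCO frequency = 0.1021 × 0.2477 ≈ 0.02529; observed = 47/1881 ≈ 0.02499.
Coefficient of coincidence = 0.02499/0.02529 ≈ 0.988; interference = 1 − 0.988 = 0.012.

0.012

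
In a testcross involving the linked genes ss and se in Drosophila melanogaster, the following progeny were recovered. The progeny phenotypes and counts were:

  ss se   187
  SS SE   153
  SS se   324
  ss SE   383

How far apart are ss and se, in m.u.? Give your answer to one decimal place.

The two most frequent classes, SS se (324) and ss SE (383), are the parental types, so the F1 was SS se / ss SE.
The recombinant classes are SS SE and ss se: 153 + 187 = 340.
Recombination frequency = 340/1047 = 0.3247 ≈ 32.5%, i.e. 32.5 m.u.

32.5 m.u.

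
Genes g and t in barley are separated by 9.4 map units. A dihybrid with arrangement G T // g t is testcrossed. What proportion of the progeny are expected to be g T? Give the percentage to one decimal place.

A map distance of 9.4 map units corresponds to a recombination frequency of 0.094.
The F1 is G T / g t, so g T is a recombinant gamete class with expected frequency r/2 = 0.094/2 = 0.0470.
That is 0.0470 = 4.7% of the progeny.

4.7%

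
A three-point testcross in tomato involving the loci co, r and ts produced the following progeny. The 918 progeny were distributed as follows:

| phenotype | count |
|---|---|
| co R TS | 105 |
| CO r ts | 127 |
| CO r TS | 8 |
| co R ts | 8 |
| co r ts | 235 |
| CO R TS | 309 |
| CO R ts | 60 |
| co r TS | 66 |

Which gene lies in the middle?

The two most frequent reciprocal classes, co r ts and CO R TS, are the parental types, so the F1 was co r ts / CO R TS.
The two rarest classes, co R ts and CO r TS, are the double crossovers. Comparing them with the parentals, only the r allele has switched, so r is the middle locus and the order is co – r – ts.

r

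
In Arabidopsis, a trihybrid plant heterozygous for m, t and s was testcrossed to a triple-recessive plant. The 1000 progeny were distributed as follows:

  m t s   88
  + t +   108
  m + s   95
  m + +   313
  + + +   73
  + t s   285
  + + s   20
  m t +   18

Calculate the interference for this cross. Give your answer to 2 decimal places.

0.21

The two most frequent reciprocal classes, m + + and + t s, are the parental types, so the F1 was m + + / + t s.
The two rarest classes, m t + and + + s, are the double crossovers. Comparing them with the parentals, only the t allele has switched, so t is the middle locus and the order is m – t – s.
m–t: (161 + 38)/1000 = 0.1990; t–s: (203 + 38)/1000 = 0.2410.
Expected DCO frequency = 0.1990 × 0.2410 ≈ 0.04796; observed = 38/1000 ≈ 0.03800.
Coefficient of coincidence = 0.03800/0.04796 ≈ 0.79; interference = 1 − 0.79 = 0.21.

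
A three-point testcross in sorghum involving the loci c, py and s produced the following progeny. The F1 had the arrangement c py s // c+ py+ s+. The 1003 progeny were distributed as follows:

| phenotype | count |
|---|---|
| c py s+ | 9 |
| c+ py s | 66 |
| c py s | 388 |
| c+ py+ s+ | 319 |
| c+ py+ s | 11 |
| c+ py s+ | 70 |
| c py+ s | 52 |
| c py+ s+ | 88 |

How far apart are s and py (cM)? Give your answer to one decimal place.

The two rarest classes, c py s+ and c+ py+ s, are the double crossovers. Comparing them with the parentals, only the s allele has switched, so s is the middle locus and the order is c – s – py.
Crossovers in the s–py interval produce the single-crossover classes c py+ s and c+ py s+ (52 + 70 = 122) plus the double crossovers (20).
RF(s–py) = (122 + 20) / 1003 = 142/1003 = 0.1416 → 14.2 cM.

14.2 cM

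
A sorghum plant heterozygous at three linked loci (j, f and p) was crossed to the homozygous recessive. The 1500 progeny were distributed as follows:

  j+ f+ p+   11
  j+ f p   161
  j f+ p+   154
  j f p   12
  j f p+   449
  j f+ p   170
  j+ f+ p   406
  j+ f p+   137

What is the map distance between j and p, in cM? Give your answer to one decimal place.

22.0 cM

The two most frequent reciprocal classes, j+ f+ p and j f p+, are the parental types, so the F1 was j+ f+ p / j f p+.
The two rarest classes, j+ f+ p+ and j f p, are the double crossovers. Comparing them with the parentals, only the p allele has switched, so p is the middle locus and the order is f – p – j.
Crossovers in the p–j interval produce the single-crossover classes j f+ p and j+ f p+ (170 + 137 = 307) plus the double crossovers (23).
RF(p–j) = (307 + 23) / 1500 = 330/1500 = 0.2200 → 22.0 cM.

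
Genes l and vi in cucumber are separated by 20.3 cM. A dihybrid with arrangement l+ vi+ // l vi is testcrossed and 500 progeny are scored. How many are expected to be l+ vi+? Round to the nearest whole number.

A map distance of 20.3 cM corresponds to a recombination frequency of 0.203.
The F1 is l+ vi+ / l vi, so l+ vi+ is a parental gamete class with expected frequency (1 − r)/2 = 0.797/2 = 0.3985.
Expected number = 0.3985 × 500 = 199.25 ≈ 199.

199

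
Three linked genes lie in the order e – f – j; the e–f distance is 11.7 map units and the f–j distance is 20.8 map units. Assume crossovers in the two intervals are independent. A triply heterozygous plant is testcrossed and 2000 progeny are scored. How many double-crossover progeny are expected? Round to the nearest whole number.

49

Map distances give recombination frequencies of 0.117 and 0.208 for the two intervals.
With no interference, expected double-crossover frequency = 0.117 × 0.208 = 0.02434.
Expected number = 0.02434 × 2000 = 48.67 ≈ 49.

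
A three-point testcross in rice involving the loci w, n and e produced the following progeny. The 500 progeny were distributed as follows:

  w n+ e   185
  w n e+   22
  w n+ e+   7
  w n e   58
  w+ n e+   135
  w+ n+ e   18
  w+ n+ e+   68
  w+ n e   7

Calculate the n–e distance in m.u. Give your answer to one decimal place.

The two most frequent reciprocal classes, w+ n e+ and w n+ e, are the parental types, so the F1 was w+ n e+ / w n+ e.
The two rarest classes, w+ n e and w n+ e+, are the double crossovers. Comparing them with the parentals, only the e allele has switched, so e is the middle locus and the order is n – e – w.
Crossovers in the n–e interval produce the single-crossover classes w+ n+ e+ and w n e (68 + 58 = 126) plus the double crossovers (14).
RF(n–e) = (126 + 14) / 500 = 140/500 = 0.2800 → 28.0 m.u.

28.0 m.u.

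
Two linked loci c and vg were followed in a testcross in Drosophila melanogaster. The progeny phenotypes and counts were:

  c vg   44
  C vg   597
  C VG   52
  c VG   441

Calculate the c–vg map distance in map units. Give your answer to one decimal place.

The two most frequent classes, C vg (597) and c VG (441), are the parental types, so the F1 was C vg / c VG.
The recombinant classes are C VG and c vg: 52 + 44 = 96.
Recombination frequency = 96/1134 = 0.0847 ≈ 8.5%, i.e. 8.5 map units.

8.5 map units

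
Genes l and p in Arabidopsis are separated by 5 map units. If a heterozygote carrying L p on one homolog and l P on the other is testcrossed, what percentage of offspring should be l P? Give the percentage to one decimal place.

47.5%

A map distance of 5 map units corresponds to a recombination frequency of 0.050.
The F1 is L p / l P, so l P is a parental gamete class with expected frequency (1 − r)/2 = 0.950/2 = 0.4750.
That is 0.4750 = 47.5% of the progeny.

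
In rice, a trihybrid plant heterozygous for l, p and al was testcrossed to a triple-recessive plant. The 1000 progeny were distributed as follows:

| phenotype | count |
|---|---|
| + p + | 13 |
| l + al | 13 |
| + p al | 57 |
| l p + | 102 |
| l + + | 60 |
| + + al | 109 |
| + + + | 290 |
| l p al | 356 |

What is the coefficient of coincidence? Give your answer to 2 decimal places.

The two most frequent reciprocal classes, l p al and + + +, are the parental types, so the F1 was l p al / + + +.
The two rarest classes, l + al and + p +, are the double crossovers. Comparing them with the parentals, only the p allele has switched, so p is the middle locus and the order is al – p – l.
al–p: (211 + 26)/1000 = 0.2370; p–l: (117 + 26)/1000 = 0.1430.
Expected DCO frequency = 0.2370 × 0.1430 ≈ 0.03389; observed = 26/1000 ≈ 0.02600.
Coefficient of coincidence = 0.02600/0.03389 ≈ 0.77.

0.77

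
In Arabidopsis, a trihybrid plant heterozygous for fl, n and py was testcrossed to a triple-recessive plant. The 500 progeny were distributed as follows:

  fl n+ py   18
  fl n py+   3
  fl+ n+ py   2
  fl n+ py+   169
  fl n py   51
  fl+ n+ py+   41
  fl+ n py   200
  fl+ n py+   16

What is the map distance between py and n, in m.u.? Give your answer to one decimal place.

The two most frequent reciprocal classes, fl n+ py+ and fl+ n py, are the parental types, so the F1 was fl n+ py+ / fl+ n py.
The two rarest classes, fl n py+ and fl+ n+ py, are the double crossovers. Comparing them with the parentals, only the n allele has switched, so n is the middle locus and the order is fl – n – py.
Crossovers in the n–py interval produce the single-crossover classes fl n+ py and fl+ n py+ (18 + 16 = 34) plus the double crossovers (5).
RF(n–py) = (34 + 5) / 500 = 39/500 = 0.0780 → 7.8 m.u.

7.8 m.u.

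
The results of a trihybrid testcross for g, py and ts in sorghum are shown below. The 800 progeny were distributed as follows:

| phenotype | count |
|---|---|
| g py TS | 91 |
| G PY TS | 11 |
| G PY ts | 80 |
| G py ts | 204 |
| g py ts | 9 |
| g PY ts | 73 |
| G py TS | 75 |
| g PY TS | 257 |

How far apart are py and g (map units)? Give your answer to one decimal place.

The two most frequent reciprocal classes, g PY TS and G py ts, are the parental types, so the F1 was g PY TS / G py ts.
The two rarest classes, G PY TS and g py ts, are the double crossovers. Comparing them with the parentals, only the g allele has switched, so g is the middle locus and the order is py – g – ts.
Crossovers in the py–g interval produce the single-crossover classes g py TS and G PY ts (91 + 80 = 171) plus the double crossovers (20).
RF(py–g) = (171 + 20) / 800 = 191/800 = 0.2387 → 23.9 map units.

23.9 map units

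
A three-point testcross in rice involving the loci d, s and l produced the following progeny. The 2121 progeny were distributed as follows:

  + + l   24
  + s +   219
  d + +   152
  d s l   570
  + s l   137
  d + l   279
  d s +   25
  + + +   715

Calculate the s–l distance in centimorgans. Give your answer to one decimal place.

25.8 centimorgans

The two most frequent reciprocal classes, d s l and + + +, are the parental types, so the F1 was d s l / + + +.
The two rarest classes, d s + and + + l, are the double crossovers. Comparing them with the parentals, only the l allele has switched, so l is the middle locus and the order is s – l – d.
Crossovers in the s–l interval produce the single-crossover classes d + l and + s + (279 + 219 = 498) plus the double crossovers (49).
RF(s–l) = (498 + 49) / 2121 = 547/2121 = 0.2579 → 25.8 centimorgans.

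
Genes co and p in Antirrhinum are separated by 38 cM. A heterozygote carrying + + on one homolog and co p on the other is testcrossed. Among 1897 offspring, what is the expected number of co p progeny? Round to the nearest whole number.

588

A map distance of 38 cM corresponds to a recombination frequency of 0.380.
The F1 is + + / co p, so co p is a parental gamete class with expected frequency (1 − r)/2 = 0.620/2 = 0.3100.
Expected number = 0.3100 × 1897 = 588.07 ≈ 588.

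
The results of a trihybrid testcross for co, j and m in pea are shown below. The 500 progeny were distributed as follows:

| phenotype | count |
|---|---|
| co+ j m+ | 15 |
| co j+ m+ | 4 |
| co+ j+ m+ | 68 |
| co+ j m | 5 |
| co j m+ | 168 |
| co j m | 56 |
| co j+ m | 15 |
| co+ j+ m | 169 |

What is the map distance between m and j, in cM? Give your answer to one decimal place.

26.6 cM

The two most frequent reciprocal classes, co+ j+ m and co j m+, are the parental types, so the F1 was co+ j+ m / co j m+.
The two rarest classes, co+ j m and co j+ m+, are the double crossovers. Comparing them with the parentals, only the j allele has switched, so j is the middle locus and the order is m – j – co.
Crossovers in the m–j interval produce the single-crossover classes co+ j+ m+ and co j m (68 + 56 = 124) plus the double crossovers (9).
RF(m–j) = (124 + 9) / 500 = 133/500 = 0.2660 → 26.6 cM.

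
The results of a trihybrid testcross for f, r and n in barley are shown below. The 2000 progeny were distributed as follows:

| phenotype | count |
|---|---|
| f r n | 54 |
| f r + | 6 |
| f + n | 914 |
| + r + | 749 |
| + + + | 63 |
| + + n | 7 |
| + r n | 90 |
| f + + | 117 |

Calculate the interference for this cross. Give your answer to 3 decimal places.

0.091

The two most frequent reciprocal classes, + r + and f + n, are the parental types, so the F1 was + r + / f + n.
The two rarest classes, f r + and + + n, are the double crossovers. Comparing them with the parentals, only the f allele has switched, so f is the middle locus and the order is n – f – r.
n–f: (207 + 13)/2000 = 0.1100; f–r: (117 + 13)/2000 = 0.0650.
Expected DCO frequency = 0.1100 × 0.0650 ≈ 0.00715; observed = 13/2000 ≈ 0.00650.
Coefficient of coincidence = 0.00650/0.00715 ≈ 0.909; interference = 1 − 0.909 = 0.091.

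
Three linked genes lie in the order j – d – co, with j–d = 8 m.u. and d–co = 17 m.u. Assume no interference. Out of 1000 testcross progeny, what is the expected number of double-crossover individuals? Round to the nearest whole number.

14

Map distances give recombination frequencies of 0.080 and 0.170 for the two intervals.
With no interference, expected double-crossover frequency = 0.080 × 0.170 = 0.01360.
Expected number = 0.01360 × 1000 = 13.60 ≈ 14.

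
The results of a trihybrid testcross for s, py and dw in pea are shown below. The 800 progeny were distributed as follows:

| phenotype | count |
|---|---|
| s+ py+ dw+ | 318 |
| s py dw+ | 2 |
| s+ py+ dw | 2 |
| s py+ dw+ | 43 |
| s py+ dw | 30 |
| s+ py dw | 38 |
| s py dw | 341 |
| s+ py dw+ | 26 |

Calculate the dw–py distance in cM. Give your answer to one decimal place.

The two most frequent reciprocal classes, s+ py+ dw+ and s py dw, are the parental types, so the F1 was s+ py+ dw+ / s py dw.
The two rarest classes, s+ py+ dw and s py dw+, are the double crossovers. Comparing them with the parentals, only the dw allele has switched, so dw is the middle locus and the order is py – dw – s.
Crossovers in the py–dw interval produce the single-crossover classes s+ py dw+ and s py+ dw (26 + 30 = 56) plus the double crossovers (4).
RF(py–dw) = (56 + 4) / 800 = 60/800 = 0.0750 → 7.5 cM.

7.5 cM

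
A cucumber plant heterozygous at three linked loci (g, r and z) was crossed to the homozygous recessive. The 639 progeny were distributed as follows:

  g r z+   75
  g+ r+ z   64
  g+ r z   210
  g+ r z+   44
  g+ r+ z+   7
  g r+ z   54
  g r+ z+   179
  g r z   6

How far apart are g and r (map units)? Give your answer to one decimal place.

23.8 map units

The two most frequent reciprocal classes, g+ r z and g r+ z+, are the parental types, so the F1 was g+ r z / g r+ z+.
The two rarest classes, g r z and g+ r+ z+, are the double crossovers. Comparing them with the parentals, only the g allele has switched, so g is the middle locus and the order is r – g – z.
Crossovers in the r–g interval produce the single-crossover classes g+ r+ z and g r z+ (64 + 75 = 139) plus the double crossovers (13).
RF(r–g) = (139 + 13) / 639 = 152/639 = 0.2379 → 23.8 map units.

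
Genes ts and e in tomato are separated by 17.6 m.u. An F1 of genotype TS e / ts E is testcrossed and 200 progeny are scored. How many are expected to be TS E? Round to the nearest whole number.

A map distance of 17.6 m.u. corresponds to a recombination frequency of 0.176.
The F1 is TS e / ts E, so TS E is a recombinant gamete class with expected frequency r/2 = 0.176/2 = 0.0880.
Expected number = 0.0880 × 200 = 17.60 ≈ 18.

18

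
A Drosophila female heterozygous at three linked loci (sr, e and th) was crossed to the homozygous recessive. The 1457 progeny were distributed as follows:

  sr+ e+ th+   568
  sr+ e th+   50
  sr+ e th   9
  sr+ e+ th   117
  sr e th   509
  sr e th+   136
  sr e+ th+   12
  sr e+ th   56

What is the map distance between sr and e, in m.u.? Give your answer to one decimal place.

8.7 m.u.

The two most frequent reciprocal classes, sr e th and sr+ e+ th+, are the parental types, so the F1 was sr e th / sr+ e+ th+.
The two rarest classes, sr+ e th and sr e+ th+, are the double crossovers. Comparing them with the parentals, only the sr allele has switched, so sr is the middle locus and the order is th – sr – e.
Crossovers in the sr–e interval produce the single-crossover classes sr e+ th and sr+ e th+ (56 + 50 = 106) plus the double crossovers (21).
RF(sr–e) = (106 + 21) / 1457 = 127/1457 = 0.0872 → 8.7 m.u.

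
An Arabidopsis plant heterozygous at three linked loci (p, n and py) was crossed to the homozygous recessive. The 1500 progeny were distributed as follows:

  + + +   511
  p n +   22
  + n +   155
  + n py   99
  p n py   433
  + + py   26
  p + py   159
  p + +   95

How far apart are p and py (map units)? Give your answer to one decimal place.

The two most frequent reciprocal classes, + + + and p n py, are the parental types, so the F1 was + + + / p n py.
The two rarest classes, + + py and p n +, are the double crossovers. Comparing them with the parentals, only the py allele has switched, so py is the middle locus and the order is n – py – p.
Crossovers in the py–p interval produce the single-crossover classes p + + and + n py (95 + 99 = 194) plus the double crossovers (48).
RF(py–p) = (194 + 48) / 1500 = 242/1500 = 0.1613 → 16.1 map units.

16.1 map units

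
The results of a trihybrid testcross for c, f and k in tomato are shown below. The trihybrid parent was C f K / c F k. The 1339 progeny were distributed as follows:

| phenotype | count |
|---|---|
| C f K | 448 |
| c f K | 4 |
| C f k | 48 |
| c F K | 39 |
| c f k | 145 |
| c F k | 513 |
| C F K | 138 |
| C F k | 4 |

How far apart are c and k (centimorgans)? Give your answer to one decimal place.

The two rarest classes, c f K and C F k, are the double crossovers. Comparing them with the parentals, only the c allele has switched, so c is the middle locus and the order is f – c – k.
Crossovers in the c–k interval produce the single-crossover classes C f k and c F K (48 + 39 = 87) plus the double crossovers (8).
RF(c–k) = (87 + 8) / 1339 = 95/1339 = 0.0709 → 7.1 centimorgans.

7.1 centimorgans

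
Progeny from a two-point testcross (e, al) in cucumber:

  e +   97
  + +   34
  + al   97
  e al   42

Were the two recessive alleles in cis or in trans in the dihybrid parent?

trans

The two most frequent classes are + al (97) and e + (97); these are the parental (non-recombinant) types.
So the F1 carried + al on one chromosome and e + on the other — the recessive alleles are on opposite chromosomes (trans / repulsion).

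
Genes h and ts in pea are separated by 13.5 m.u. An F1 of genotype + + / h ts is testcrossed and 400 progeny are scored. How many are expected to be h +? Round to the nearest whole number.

A map distance of 13.5 m.u. corresponds to a recombination frequency of 0.135.
The F1 is + + / h ts, so h + is a recombinant gamete class with expected frequency r/2 = 0.135/2 = 0.0675.
Expected number = 0.0675 × 400 = 27.00 ≈ 27.

27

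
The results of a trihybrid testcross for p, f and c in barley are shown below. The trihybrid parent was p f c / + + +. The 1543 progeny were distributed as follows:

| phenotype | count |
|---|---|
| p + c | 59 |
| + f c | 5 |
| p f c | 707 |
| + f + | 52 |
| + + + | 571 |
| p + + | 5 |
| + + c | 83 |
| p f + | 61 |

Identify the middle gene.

The two rarest classes, + f c and p + +, are the double crossovers. Comparing them with the parentals, only the p allele has switched, so p is the middle locus and the order is c – p – f.

p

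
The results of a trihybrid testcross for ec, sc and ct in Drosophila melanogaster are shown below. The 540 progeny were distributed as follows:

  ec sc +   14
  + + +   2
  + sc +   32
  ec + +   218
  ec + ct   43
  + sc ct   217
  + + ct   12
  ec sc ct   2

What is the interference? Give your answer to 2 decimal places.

The two most frequent reciprocal classes, ec + + and + sc ct, are the parental types, so the F1 was ec + + / + sc ct.
The two rarest classes, + + + and ec sc ct, are the double crossovers. Comparing them with the parentals, only the ec allele has switched, so ec is the middle locus and the order is ct – ec – sc.
ct–ec: (75 + 4)/540 = 0.1463; ec–sc: (26 + 4)/540 = 0.0556.
Expected DCO frequency = 0.1463 × 0.0556 ≈ 0.00813; observed = 4/540 ≈ 0.00741.
Coefficient of coincidence = 0.00741/0.00813 ≈ 0.91; interference = 1 − 0.91 = 0.09.

0.09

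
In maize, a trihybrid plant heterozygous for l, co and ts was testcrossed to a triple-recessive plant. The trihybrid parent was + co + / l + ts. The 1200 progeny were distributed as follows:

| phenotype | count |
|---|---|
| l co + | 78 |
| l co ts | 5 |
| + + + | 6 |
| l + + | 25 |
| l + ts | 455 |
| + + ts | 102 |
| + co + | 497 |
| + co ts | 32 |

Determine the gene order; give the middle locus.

co

The two rarest classes, + + + and l co ts, are the double crossovers. Comparing them with the parentals, only the co allele has switched, so co is the middle locus and the order is ts – co – l.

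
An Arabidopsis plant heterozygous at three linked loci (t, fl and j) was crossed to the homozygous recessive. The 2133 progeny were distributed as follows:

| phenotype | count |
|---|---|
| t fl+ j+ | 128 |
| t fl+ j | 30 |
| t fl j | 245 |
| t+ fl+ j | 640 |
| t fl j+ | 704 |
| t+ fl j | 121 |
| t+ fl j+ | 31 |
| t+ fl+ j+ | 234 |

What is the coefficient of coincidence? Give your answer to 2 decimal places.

0.78

The two most frequent reciprocal classes, t fl j+ and t+ fl+ j, are the parental types, so the F1 was t fl j+ / t+ fl+ j.
The two rarest classes, t+ fl j+ and t fl+ j, are the double crossovers. Comparing them with the parentals, only the t allele has switched, so t is the middle locus and the order is j – t – fl.
j–t: (479 + 61)/2133 = 0.2532; t–fl: (249 + 61)/2133 = 0.1453.
Expected DCO frequency = 0.2532 × 0.1453 ≈ 0.03679; observed = 61/2133 ≈ 0.02860.
Coefficient of coincidence = 0.02860/0.03679 ≈ 0.78.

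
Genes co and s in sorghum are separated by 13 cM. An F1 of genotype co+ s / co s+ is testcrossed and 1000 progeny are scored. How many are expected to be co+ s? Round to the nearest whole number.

A map distance of 13 cM corresponds to a recombination frequency of 0.130.
The F1 is co+ s / co s+, so co+ s is a parental gamete class with expected frequency (1 − r)/2 = 0.870/2 = 0.4350.
Expected number = 0.4350 × 1000 = 435.00 ≈ 435.

435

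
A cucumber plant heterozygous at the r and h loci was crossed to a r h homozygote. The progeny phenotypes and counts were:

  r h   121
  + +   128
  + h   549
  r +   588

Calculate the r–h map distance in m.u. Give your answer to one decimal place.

The two most frequent classes, + h (549) and r + (588), are the parental types, so the F1 was + h / r +.
The recombinant classes are + + and r h: 128 + 121 = 249.
Recombination frequency = 249/1386 = 0.1797 ≈ 18.0%, i.e. 18.0 m.u.

18.0 m.u.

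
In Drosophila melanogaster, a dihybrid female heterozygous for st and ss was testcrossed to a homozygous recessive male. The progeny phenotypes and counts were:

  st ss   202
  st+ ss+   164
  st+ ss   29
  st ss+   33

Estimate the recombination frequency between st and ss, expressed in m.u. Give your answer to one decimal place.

14.5 m.u.

The two most frequent classes, st+ ss+ (164) and st ss (202), are the parental types, so the F1 was st+ ss+ / st ss.
The recombinant classes are st+ ss and st ss+: 29 + 33 = 62.
Recombination frequency = 62/428 = 0.1449 ≈ 14.5%, i.e. 14.5 m.u.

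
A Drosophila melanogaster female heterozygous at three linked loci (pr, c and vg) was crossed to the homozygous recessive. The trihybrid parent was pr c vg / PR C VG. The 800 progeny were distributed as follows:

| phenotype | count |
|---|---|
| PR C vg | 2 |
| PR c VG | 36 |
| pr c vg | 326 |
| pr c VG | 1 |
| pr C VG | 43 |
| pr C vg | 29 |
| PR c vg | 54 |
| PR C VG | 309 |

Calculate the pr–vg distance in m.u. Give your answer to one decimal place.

The two rarest classes, pr c VG and PR C vg, are the double crossovers. Comparing them with the parentals, only the vg allele has switched, so vg is the middle locus and the order is c – vg – pr.
Crossovers in the vg–pr interval produce the single-crossover classes PR c vg and pr C VG (54 + 43 = 97) plus the double crossovers (3).
RF(vg–pr) = (97 + 3) / 800 = 100/800 = 0.1250 → 12.5 m.u.

12.5 m.u.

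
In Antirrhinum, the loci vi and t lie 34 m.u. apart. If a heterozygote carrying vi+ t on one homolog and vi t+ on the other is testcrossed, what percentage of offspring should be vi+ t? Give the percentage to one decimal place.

A map distance of 34 m.u. corresponds to a recombination frequency of 0.340.
The F1 is vi+ t / vi t+, so vi+ t is a parental gamete class with expected frequency (1 − r)/2 = 0.660/2 = 0.3300.
That is 0.3300 = 33.0% of the progeny.

33.0%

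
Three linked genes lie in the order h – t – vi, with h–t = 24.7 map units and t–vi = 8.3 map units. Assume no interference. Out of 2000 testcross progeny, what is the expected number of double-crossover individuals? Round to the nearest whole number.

Map distances give recombination frequencies of 0.247 and 0.083 for the two intervals.
With no interference, expected double-crossover frequency = 0.247 × 0.083 = 0.02050.
Expected number = 0.02050 × 2000 = 41.00 ≈ 41.

41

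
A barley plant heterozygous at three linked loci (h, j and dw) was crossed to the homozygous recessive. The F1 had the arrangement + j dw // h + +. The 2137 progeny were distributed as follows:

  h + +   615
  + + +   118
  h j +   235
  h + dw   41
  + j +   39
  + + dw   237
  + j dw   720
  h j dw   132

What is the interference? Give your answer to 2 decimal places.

The two rarest classes, + j + and h + dw, are the double crossovers. Comparing them with the parentals, only the dw allele has switched, so dw is the middle locus and the order is j – dw – h.
j–dw: (472 + 80)/2137 = 0.2583; dw–h: (250 + 80)/2137 = 0.1544.
Expected DCO frequency = 0.2583 × 0.1544 ≈ 0.03988; observed = 80/2137 ≈ 0.03744.
Coefficient of coincidence = 0.03744/0.03988 ≈ 0.94; interference = 1 − 0.94 = 0.06.

0.06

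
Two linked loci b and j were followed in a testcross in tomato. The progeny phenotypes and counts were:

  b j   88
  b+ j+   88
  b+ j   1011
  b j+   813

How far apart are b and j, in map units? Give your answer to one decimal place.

The two most frequent classes, b+ j (1011) and b j+ (813), are the parental types, so the F1 was b+ j / b j+.
The recombinant classes are b+ j+ and b j: 88 + 88 = 176.
Recombination frequency = 176/2000 = 0.0880 ≈ 8.8%, i.e. 8.8 map units.

8.8 map units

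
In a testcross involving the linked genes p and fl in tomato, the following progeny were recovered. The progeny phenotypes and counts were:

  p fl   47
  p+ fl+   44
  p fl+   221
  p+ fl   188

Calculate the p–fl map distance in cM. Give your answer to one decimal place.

The two most frequent classes, p+ fl (188) and p fl+ (221), are the parental types, so the F1 was p+ fl / p fl+.
The recombinant classes are p+ fl+ and p fl: 44 + 47 = 91.
Recombination frequency = 91/500 = 0.1820 ≈ 18.2%, i.e. 18.2 cM.

18.2 cM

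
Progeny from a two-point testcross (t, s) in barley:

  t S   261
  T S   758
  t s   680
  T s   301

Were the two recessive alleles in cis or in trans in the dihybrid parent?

cis

The two most frequent classes are T S (758) and t s (680); these are the parental (non-recombinant) types.
So the F1 carried T S on one chromosome and t s on the other — the recessive alleles are on the same chromosome (cis / coupling).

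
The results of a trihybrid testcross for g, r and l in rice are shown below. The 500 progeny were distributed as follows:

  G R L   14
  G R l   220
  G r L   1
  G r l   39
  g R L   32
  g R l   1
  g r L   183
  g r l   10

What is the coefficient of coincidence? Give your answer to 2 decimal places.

0.53

The two most frequent reciprocal classes, g r L and G R l, are the parental types, so the F1 was g r L / G R l.
The two rarest classes, G r L and g R l, are the double crossovers. Comparing them with the parentals, only the g allele has switched, so g is the middle locus and the order is l – g – r.
l–g: (24 + 2)/500 = 0.0520; g–r: (71 + 2)/500 = 0.1460.
Expected DCO frequency = 0.0520 × 0.1460 ≈ 0.00759; observed = 2/500 ≈ 0.00400.
Coefficient of coincidence = 0.00400/0.00759 ≈ 0.53.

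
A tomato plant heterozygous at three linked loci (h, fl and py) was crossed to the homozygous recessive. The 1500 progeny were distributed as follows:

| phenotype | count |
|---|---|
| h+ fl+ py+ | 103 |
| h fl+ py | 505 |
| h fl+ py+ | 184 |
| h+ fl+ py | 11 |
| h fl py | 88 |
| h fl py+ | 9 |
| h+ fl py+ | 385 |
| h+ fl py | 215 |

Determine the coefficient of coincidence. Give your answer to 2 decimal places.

0.34

The two most frequent reciprocal classes, h+ fl py+ and h fl+ py, are the parental types, so the F1 was h+ fl py+ / h fl+ py.
The two rarest classes, h fl py+ and h+ fl+ py, are the double crossovers. Comparing them with the parentals, only the h allele has switched, so h is the middle locus and the order is fl – h – py.
fl–h: (191 + 20)/1500 = 0.1407; h–py: (399 + 20)/1500 = 0.2793.
Expected DCO frequency = 0.1407 × 0.2793 ≈ 0.03930; observed = 20/1500 ≈ 0.01333.
Coefficient of coincidence = 0.01333/0.03930 ≈ 0.34.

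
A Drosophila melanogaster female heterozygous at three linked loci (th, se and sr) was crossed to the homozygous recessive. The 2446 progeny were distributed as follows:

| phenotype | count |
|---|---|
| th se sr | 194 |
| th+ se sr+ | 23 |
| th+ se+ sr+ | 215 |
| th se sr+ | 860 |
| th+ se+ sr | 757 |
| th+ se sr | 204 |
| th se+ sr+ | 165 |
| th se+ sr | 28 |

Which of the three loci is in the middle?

th

The two most frequent reciprocal classes, th+ se+ sr and th se sr+, are the parental types, so the F1 was th+ se+ sr / th se sr+.
The two rarest classes, th se+ sr and th+ se sr+, are the double crossovers. Comparing them with the parentals, only the th allele has switched, so th is the middle locus and the order is se – th – sr.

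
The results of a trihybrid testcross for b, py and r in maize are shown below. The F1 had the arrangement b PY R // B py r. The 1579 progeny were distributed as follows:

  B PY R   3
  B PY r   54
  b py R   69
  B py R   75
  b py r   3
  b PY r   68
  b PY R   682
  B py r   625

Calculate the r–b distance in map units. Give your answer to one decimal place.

9.4 map units

The two rarest classes, B PY R and b py r, are the double crossovers. Comparing them with the parentals, only the b allele has switched, so b is the middle locus and the order is py – b – r.
Crossovers in the b–r interval produce the single-crossover classes b PY r and B py R (68 + 75 = 143) plus the double crossovers (6).
RF(b–r) = (143 + 6) / 1579 = 149/1579 = 0.0944 → 9.4 map units.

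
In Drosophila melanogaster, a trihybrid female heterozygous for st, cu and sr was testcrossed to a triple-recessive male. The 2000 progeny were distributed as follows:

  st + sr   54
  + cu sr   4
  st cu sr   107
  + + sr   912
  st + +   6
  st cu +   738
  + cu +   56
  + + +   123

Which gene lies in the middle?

The two most frequent reciprocal classes, + + sr and st cu +, are the parental types, so the F1 was + + sr / st cu +.
The two rarest classes, + cu sr and st + +, are the double crossovers. Comparing them with the parentals, only the cu allele has switched, so cu is the middle locus and the order is st – cu – sr.

cu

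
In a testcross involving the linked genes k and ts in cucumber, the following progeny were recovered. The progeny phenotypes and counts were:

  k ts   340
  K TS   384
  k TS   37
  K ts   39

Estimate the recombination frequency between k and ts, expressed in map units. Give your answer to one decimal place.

9.5 map units

The two most frequent classes, K TS (384) and k ts (340), are the parental types, so the F1 was K TS / k ts.
The recombinant classes are K ts and k TS: 39 + 37 = 76.
Recombination frequency = 76/800 = 0.0950 ≈ 9.5%, i.e. 9.5 map units.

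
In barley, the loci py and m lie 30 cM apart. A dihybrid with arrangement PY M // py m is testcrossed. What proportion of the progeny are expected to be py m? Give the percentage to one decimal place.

A map distance of 30 cM corresponds to a recombination frequency of 0.300.
The F1 is PY M / py m, so py m is a parental gamete class with expected frequency (1 − r)/2 = 0.700/2 = 0.3500.
That is 0.3500 = 35.0% of the progeny.

35.0%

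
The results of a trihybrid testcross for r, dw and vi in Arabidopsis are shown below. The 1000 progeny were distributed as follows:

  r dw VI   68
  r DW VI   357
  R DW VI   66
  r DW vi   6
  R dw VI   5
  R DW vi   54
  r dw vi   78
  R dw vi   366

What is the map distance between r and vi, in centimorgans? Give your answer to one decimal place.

The two most frequent reciprocal classes, r DW VI and R dw vi, are the parental types, so the F1 was r DW VI / R dw vi.
The two rarest classes, r DW vi and R dw VI, are the double crossovers. Comparing them with the parentals, only the vi allele has switched, so vi is the middle locus and the order is dw – vi – r.
Crossovers in the vi–r interval produce the single-crossover classes R DW VI and r dw vi (66 + 78 = 144) plus the double crossovers (11).
RF(vi–r) = (144 + 11) / 1000 = 155/1000 = 0.1550 → 15.5 centimorgans.

15.5 centimorgans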